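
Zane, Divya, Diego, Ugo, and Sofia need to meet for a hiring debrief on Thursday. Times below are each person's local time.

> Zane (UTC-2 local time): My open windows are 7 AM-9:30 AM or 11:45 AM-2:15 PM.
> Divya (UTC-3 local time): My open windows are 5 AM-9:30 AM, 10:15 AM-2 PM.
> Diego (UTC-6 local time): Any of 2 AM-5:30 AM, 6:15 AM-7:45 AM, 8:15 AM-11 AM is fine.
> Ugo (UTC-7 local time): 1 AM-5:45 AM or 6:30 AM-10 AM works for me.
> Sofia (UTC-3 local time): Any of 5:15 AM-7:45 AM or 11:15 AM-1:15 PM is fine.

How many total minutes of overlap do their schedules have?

Zane in UTC: 09:00-11:30, 13:45-16:15 (add 2h to convert from UTC-2).
Divya in UTC: 08:00-12:30, 13:15-17:00 (add 3h to convert from UTC-3).
Diego in UTC: 08:00-11:30, 12:15-13:45, 14:15-17:00 (add 6h to convert from UTC-6).
Ugo in UTC: 08:00-12:45, 13:30-17:00 (add 7h to convert from UTC-7).
Sofia in UTC: 08:15-10:45, 14:15-16:15 (add 3h to convert from UTC-3).
Zane ∩ Divya: 09:00-11:30, 13:45-16:15.
Zane ∩ Divya ∩ Diego: 09:00-11:30, 14:15-16:15.
Zane ∩ Divya ∩ Diego ∩ Ugo: 09:00-11:30, 14:15-16:15.
Zane ∩ Divya ∩ Diego ∩ Ugo ∩ Sofia: 09:00-10:45, 14:15-16:15.
Those are the intersection windows.
Summing the common windows: 105 + 120 = 225 minutes.

225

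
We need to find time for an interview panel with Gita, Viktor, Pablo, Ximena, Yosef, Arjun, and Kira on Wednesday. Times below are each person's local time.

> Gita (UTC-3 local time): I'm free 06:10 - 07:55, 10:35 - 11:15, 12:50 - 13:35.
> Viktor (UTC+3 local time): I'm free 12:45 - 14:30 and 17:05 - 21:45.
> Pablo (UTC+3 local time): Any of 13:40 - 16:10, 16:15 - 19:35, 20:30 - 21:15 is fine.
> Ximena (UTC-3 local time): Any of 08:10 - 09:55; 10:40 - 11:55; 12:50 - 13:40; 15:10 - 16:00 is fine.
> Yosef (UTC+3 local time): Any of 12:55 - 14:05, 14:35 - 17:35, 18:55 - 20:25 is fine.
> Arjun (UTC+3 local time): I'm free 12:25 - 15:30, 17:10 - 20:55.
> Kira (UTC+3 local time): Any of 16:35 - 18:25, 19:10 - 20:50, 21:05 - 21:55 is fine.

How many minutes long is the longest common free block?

25

Gita in UTC: 09:10-10:55, 13:35-14:15, 15:50-16:35 (add 3h to convert from UTC-3).
Viktor in UTC: 09:45-11:30, 14:05-18:45 (subtract 3h to convert from UTC+3).
Pablo in UTC: 10:40-13:10, 13:15-16:35, 17:30-18:15 (subtract 3h to convert from UTC+3).
Ximena in UTC: 11:10-12:55, 13:40-14:55, 15:50-16:40, 18:10-19:00 (add 3h to convert from UTC-3).
Yosef in UTC: 09:55-11:05, 11:35-14:35, 15:55-17:25 (subtract 3h to convert from UTC+3).
Arjun in UTC: 09:25-12:30, 14:10-17:55 (subtract 3h to convert from UTC+3).
Kira in UTC: 13:35-15:25, 16:10-17:50, 18:05-18:55 (subtract 3h to convert from UTC+3).
Gita ∩ Viktor: 09:45-10:55, 14:05-14:15, 15:50-16:35.
Gita ∩ Viktor ∩ Pablo: 10:40-10:55, 14:05-14:15, 15:50-16:35.
Gita ∩ Viktor ∩ Pablo ∩ Ximena: 14:05-14:15, 15:50-16:35.
Gita ∩ Viktor ∩ Pablo ∩ Ximena ∩ Yosef: 14:05-14:15, 15:55-16:35.
Gita ∩ Viktor ∩ Pablo ∩ Ximena ∩ Yosef ∩ Arjun: 14:10-14:15, 15:55-16:35.
Gita ∩ Viktor ∩ Pablo ∩ Ximena ∩ Yosef ∩ Arjun ∩ Kira: 14:10-14:15, 16:10-16:35.
Those are the intersection windows.
The longest is 16:10-16:35 at 25 minutes.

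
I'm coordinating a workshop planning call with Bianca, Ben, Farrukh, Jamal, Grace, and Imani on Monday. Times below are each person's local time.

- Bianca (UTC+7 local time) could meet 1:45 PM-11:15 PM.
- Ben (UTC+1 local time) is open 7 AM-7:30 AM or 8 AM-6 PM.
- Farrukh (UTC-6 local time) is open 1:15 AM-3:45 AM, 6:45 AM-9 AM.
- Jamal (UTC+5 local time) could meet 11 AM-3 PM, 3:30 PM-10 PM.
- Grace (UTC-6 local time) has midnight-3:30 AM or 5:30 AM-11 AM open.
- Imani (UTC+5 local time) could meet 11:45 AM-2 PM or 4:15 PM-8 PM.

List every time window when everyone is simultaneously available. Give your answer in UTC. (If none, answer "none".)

07:15-09:00, 12:45-15:00

Bianca in UTC: 06:45-16:15 (subtract 7h to convert from UTC+7).
Ben in UTC: 06:00-06:30, 07:00-17:00 (subtract 1h to convert from UTC+1).
Farrukh in UTC: 07:15-09:45, 12:45-15:00 (add 6h to convert from UTC-6).
Jamal in UTC: 06:00-10:00, 10:30-17:00 (subtract 5h to convert from UTC+5).
Grace in UTC: 06:00-09:30, 11:30-17:00 (add 6h to convert from UTC-6).
Imani in UTC: 06:45-09:00, 11:15-15:00 (subtract 5h to convert from UTC+5).
Bianca ∩ Ben: 07:00-16:15.
Bianca ∩ Ben ∩ Farrukh: 07:15-09:45, 12:45-15:00.
Bianca ∩ Ben ∩ Farrukh ∩ Jamal: 07:15-09:45, 12:45-15:00.
Bianca ∩ Ben ∩ Farrukh ∩ Jamal ∩ Grace: 07:15-09:30, 12:45-15:00.
Bianca ∩ Ben ∩ Farrukh ∩ Jamal ∩ Grace ∩ Imani: 07:15-09:00, 12:45-15:00.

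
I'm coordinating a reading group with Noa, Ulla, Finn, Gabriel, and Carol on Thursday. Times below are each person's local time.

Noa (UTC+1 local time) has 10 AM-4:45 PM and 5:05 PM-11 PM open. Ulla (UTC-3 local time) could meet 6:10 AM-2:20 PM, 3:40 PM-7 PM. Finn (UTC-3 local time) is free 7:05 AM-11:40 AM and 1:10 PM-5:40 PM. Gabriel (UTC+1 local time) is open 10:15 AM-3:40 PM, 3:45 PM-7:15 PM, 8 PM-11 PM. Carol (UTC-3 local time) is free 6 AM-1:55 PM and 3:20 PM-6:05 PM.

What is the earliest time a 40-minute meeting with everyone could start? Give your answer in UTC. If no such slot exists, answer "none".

Noa in UTC: 09:00-15:45, 16:05-22:00 (subtract 1h to convert from UTC+1).
Ulla in UTC: 09:10-17:20, 18:40-22:00 (add 3h to convert from UTC-3).
Finn in UTC: 10:05-14:40, 16:10-20:40 (add 3h to convert from UTC-3).
Gabriel in UTC: 09:15-14:40, 14:45-18:15, 19:00-22:00 (subtract 1h to convert from UTC+1).
Carol in UTC: 09:00-16:55, 18:20-21:05 (add 3h to convert from UTC-3).
Noa ∩ Ulla: 09:10-15:45, 16:05-17:20, 18:40-22:00.
Noa ∩ Ulla ∩ Finn: 10:05-14:40, 16:10-17:20, 18:40-20:40.
Noa ∩ Ulla ∩ Finn ∩ Gabriel: 10:05-14:40, 16:10-17:20, 19:00-20:40.
Noa ∩ Ulla ∩ Finn ∩ Gabriel ∩ Carol: 10:05-14:40, 16:10-16:55, 19:00-20:40.
The first common window of at least 40 minutes is 10:05-14:40, so the earliest start is 10:05.

10:05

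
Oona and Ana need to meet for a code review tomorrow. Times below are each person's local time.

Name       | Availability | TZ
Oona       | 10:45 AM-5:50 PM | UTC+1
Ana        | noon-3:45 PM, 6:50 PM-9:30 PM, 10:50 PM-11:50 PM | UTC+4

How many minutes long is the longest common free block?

Oona in UTC: 09:45-16:50 (subtract 1h to convert from UTC+1).
Ana in UTC: 08:00-11:45, 14:50-17:30, 18:50-19:50 (subtract 4h to convert from UTC+4).
Oona ∩ Ana: 09:45-11:45, 14:50-16:50.
The longest is 09:45-11:45 at 120 minutes.

120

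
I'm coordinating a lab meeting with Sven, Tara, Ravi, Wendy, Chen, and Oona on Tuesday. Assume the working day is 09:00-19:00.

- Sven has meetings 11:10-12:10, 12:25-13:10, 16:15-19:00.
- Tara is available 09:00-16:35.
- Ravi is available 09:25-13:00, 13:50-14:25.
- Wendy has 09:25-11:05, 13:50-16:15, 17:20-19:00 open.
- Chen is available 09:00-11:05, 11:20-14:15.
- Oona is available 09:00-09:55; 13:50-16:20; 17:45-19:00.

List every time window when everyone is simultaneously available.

Sven free: 09:00-11:10, 12:10-12:25, 13:10-16:15 (invert busy blocks within the working day).
Tara free: 09:00-16:35.
Ravi free: 09:25-13:00, 13:50-14:25.
Wendy free: 09:25-11:05, 13:50-16:15, 17:20-19:00.
Chen free: 09:00-11:05, 11:20-14:15.
Oona free: 09:00-09:55, 13:50-16:20, 17:45-19:00.
Sven ∩ Tara: 09:00-11:10, 12:10-12:25, 13:10-16:15.
Sven ∩ Tara ∩ Ravi: 09:25-11:10, 12:10-12:25, 13:50-14:25.
Sven ∩ Tara ∩ Ravi ∩ Wendy: 09:25-11:05, 13:50-14:25.
Sven ∩ Tara ∩ Ravi ∩ Wendy ∩ Chen: 09:25-11:05, 13:50-14:15.
Sven ∩ Tara ∩ Ravi ∩ Wendy ∩ Chen ∩ Oona: 09:25-09:55, 13:50-14:15.

09:25-09:55, 13:50-14:15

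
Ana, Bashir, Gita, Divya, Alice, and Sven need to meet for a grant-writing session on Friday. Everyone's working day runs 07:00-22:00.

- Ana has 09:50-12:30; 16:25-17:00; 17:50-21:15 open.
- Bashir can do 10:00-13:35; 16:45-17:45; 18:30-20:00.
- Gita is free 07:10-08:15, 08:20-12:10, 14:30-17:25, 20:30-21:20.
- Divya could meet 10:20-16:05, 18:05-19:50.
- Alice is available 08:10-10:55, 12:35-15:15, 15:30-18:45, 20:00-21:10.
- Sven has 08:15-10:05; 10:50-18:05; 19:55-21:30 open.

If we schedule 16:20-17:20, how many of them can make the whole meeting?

3

Gita, Alice, and Sven can make the full 16:20-17:20 slot — that's 3.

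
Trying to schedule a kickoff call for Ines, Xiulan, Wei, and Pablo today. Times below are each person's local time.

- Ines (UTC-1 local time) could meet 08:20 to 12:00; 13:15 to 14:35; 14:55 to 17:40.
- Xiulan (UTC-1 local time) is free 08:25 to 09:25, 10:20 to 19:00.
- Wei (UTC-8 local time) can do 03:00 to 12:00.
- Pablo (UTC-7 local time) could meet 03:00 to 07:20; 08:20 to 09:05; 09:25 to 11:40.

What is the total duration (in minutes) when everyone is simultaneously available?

265

Ines in UTC: 09:20-13:00, 14:15-15:35, 15:55-18:40 (add 1h to convert from UTC-1).
Xiulan in UTC: 09:25-10:25, 11:20-20:00 (add 1h to convert from UTC-1).
Wei in UTC: 11:00-20:00 (add 8h to convert from UTC-8).
Pablo in UTC: 10:00-14:20, 15:20-16:05, 16:25-18:40 (add 7h to convert from UTC-7).
Ines ∩ Xiulan: 09:25-10:25, 11:20-13:00, 14:15-15:35, 15:55-18:40.
Ines ∩ Xiulan ∩ Wei: 11:20-13:00, 14:15-15:35, 15:55-18:40.
Ines ∩ Xiulan ∩ Wei ∩ Pablo: 11:20-13:00, 14:15-14:20, 15:20-15:35, 15:55-16:05, 16:25-18:40.
So the common availability across everyone is 11:20-13:00, 14:15-14:20, 15:20-15:35, 15:55-16:05, 16:25-18:40.
Summing the common windows: 100 + 5 + 15 + 10 + 135 = 265 minutes.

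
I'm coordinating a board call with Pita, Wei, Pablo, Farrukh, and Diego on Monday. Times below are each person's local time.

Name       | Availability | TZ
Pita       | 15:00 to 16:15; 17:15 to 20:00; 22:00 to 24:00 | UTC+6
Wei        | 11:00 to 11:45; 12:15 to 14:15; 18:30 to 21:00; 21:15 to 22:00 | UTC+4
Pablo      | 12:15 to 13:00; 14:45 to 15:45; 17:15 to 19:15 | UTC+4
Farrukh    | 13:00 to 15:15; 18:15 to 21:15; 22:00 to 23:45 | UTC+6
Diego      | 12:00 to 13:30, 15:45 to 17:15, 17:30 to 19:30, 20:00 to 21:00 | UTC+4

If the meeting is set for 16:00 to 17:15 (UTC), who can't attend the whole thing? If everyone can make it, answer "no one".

Pita in UTC: 09:00-10:15, 11:15-14:00, 16:00-18:00 (subtract 6h to convert from UTC+6).
Wei in UTC: 07:00-07:45, 08:15-10:15, 14:30-17:00, 17:15-18:00 (subtract 4h to convert from UTC+4).
Pablo in UTC: 08:15-09:00, 10:45-11:45, 13:15-15:15 (subtract 4h to convert from UTC+4).
Farrukh in UTC: 07:00-09:15, 12:15-15:15, 16:00-17:45 (subtract 6h to convert from UTC+6).
Diego in UTC: 08:00-09:30, 11:45-13:15, 13:30-15:30, 16:00-17:00 (subtract 4h to convert from UTC+4).
Pita: free for 16:00-17:15. Wei: not fully free for 16:00-17:15. Pablo: not fully free for 16:00-17:15. Farrukh: free for 16:00-17:15. Diego: not fully free for 16:00-17:15.

Diego, Pablo, Wei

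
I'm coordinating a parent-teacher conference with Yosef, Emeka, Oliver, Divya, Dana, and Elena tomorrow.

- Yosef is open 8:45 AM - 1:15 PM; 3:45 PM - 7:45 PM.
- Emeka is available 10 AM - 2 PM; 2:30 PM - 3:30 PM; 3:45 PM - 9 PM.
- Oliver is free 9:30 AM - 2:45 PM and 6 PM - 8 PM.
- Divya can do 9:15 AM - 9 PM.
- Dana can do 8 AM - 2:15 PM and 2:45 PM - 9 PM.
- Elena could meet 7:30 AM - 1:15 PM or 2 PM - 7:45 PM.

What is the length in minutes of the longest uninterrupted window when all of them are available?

Yosef ∩ Emeka: 10:00-13:15, 15:45-19:45.
Yosef ∩ Emeka ∩ Oliver: 10:00-13:15, 18:00-19:45.
Yosef ∩ Emeka ∩ Oliver ∩ Divya: 10:00-13:15, 18:00-19:45.
Yosef ∩ Emeka ∩ Oliver ∩ Divya ∩ Dana: 10:00-13:15, 18:00-19:45.
Yosef ∩ Emeka ∩ Oliver ∩ Divya ∩ Dana ∩ Elena: 10:00-13:15, 18:00-19:45.
The longest is 10:00-13:15 at 195 minutes.

195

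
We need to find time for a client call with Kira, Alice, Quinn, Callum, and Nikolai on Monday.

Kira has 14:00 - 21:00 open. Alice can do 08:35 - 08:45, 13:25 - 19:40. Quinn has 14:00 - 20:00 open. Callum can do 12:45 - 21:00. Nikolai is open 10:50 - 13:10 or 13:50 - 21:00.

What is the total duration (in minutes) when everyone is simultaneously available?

340

Kira ∩ Alice: 14:00-19:40.
Kira ∩ Alice ∩ Quinn: 14:00-19:40.
Kira ∩ Alice ∩ Quinn ∩ Callum: 14:00-19:40.
Kira ∩ Alice ∩ Quinn ∩ Callum ∩ Nikolai: 14:00-19:40.
So the common availability across everyone is 14:00-19:40.
That's a single block of 340 minutes.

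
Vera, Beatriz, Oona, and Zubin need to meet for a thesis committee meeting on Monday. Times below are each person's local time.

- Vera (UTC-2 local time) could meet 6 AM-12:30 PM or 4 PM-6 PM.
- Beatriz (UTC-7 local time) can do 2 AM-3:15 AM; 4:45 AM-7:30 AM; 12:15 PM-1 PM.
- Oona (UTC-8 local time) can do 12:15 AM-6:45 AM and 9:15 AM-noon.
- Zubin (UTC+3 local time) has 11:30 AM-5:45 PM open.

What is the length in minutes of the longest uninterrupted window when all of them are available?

Vera in UTC: 08:00-14:30, 18:00-20:00 (add 2h to convert from UTC-2).
Beatriz in UTC: 09:00-10:15, 11:45-14:30, 19:15-20:00 (add 7h to convert from UTC-7).
Oona in UTC: 08:15-14:45, 17:15-20:00 (add 8h to convert from UTC-8).
Zubin in UTC: 08:30-14:45 (subtract 3h to convert from UTC+3).
Vera ∩ Beatriz: 09:00-10:15, 11:45-14:30, 19:15-20:00.
Vera ∩ Beatriz ∩ Oona: 09:00-10:15, 11:45-14:30, 19:15-20:00.
Vera ∩ Beatriz ∩ Oona ∩ Zubin: 09:00-10:15, 11:45-14:30.
The longest is 11:45-14:30 at 165 minutes.

165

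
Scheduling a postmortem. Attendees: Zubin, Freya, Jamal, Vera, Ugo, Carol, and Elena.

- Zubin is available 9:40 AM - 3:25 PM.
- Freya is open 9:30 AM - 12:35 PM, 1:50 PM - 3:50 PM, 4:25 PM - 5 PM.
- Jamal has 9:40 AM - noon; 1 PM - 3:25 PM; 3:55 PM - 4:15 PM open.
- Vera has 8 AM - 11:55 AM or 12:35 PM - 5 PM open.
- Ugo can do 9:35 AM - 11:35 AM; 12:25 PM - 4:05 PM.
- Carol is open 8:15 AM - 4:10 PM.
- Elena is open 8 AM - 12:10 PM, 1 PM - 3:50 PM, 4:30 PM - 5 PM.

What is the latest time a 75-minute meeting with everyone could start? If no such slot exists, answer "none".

Zubin ∩ Freya: 09:40-12:35, 13:50-15:25.
Zubin ∩ Freya ∩ Jamal: 09:40-12:00, 13:50-15:25.
Zubin ∩ Freya ∩ Jamal ∩ Vera: 09:40-11:55, 13:50-15:25.
Zubin ∩ Freya ∩ Jamal ∩ Vera ∩ Ugo: 09:40-11:35, 13:50-15:25.
Zubin ∩ Freya ∩ Jamal ∩ Vera ∩ Ugo ∩ Carol: 09:40-11:35, 13:50-15:25.
Zubin ∩ Freya ∩ Jamal ∩ Vera ∩ Ugo ∩ Carol ∩ Elena: 09:40-11:35, 13:50-15:25.
Those are the intersection windows.
The last common window of at least 75 minutes is 13:50-15:25; a 75-minute meeting can start as late as 14:10 and still end by 15:25.

14:10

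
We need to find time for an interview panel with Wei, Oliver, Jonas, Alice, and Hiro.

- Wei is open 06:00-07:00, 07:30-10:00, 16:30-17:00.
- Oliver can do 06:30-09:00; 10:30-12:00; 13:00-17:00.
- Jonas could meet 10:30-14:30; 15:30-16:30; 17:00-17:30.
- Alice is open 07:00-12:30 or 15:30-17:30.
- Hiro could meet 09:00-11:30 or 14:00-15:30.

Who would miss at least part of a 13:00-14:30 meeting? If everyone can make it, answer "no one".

Wei: not fully free for 13:00-14:30. Oliver: free for 13:00-14:30. Jonas: free for 13:00-14:30. Alice: not fully free for 13:00-14:30. Hiro: not fully free for 13:00-14:30.

Alice, Hiro, Wei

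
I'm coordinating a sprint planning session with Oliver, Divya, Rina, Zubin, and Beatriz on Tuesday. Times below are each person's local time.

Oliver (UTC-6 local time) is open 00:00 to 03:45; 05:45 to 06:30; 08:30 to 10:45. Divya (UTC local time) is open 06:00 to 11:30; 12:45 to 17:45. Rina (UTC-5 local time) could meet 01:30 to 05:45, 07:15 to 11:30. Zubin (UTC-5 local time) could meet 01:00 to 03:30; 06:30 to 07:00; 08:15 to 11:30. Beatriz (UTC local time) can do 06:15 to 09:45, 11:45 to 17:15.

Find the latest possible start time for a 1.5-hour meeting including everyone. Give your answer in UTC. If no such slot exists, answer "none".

Oliver in UTC: 06:00-09:45, 11:45-12:30, 14:30-16:45 (add 6h to convert from UTC-6).
Divya in UTC: 06:00-11:30, 12:45-17:45.
Rina in UTC: 06:30-10:45, 12:15-16:30 (add 5h to convert from UTC-5).
Zubin in UTC: 06:00-08:30, 11:30-12:00, 13:15-16:30 (add 5h to convert from UTC-5).
Beatriz in UTC: 06:15-09:45, 11:45-17:15.
Oliver ∩ Divya: 06:00-09:45, 14:30-16:45.
Oliver ∩ Divya ∩ Rina: 06:30-09:45, 14:30-16:30.
Oliver ∩ Divya ∩ Rina ∩ Zubin: 06:30-08:30, 14:30-16:30.
Oliver ∩ Divya ∩ Rina ∩ Zubin ∩ Beatriz: 06:30-08:30, 14:30-16:30.
So the common availability across everyone is 06:30-08:30, 14:30-16:30.
The last common window of at least 90 minutes is 14:30-16:30; a 90-minute meeting can start as late as 15:00 and still end by 16:30.

15:00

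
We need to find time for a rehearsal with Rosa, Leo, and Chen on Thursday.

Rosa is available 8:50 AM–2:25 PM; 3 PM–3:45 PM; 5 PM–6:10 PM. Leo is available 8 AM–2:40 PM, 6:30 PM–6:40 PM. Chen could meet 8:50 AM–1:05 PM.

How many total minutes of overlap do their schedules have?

Rosa ∩ Leo: 08:50-14:25.
Rosa ∩ Leo ∩ Chen: 08:50-13:05.
So the common availability across everyone is 08:50-13:05.
That's a single block of 255 minutes.

255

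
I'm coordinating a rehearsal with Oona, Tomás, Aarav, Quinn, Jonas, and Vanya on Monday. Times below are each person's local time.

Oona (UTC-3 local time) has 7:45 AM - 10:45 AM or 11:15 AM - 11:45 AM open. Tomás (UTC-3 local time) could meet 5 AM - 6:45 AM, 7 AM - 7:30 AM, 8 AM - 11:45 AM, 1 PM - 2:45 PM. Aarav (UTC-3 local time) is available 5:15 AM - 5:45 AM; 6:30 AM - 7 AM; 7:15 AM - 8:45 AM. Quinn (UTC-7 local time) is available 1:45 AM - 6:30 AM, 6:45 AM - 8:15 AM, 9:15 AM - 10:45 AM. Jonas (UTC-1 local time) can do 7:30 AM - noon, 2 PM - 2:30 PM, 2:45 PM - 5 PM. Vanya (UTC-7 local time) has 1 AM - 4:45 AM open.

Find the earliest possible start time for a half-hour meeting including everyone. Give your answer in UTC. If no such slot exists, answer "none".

11:00

Oona in UTC: 10:45-13:45, 14:15-14:45 (add 3h to convert from UTC-3).
Tomás in UTC: 08:00-09:45, 10:00-10:30, 11:00-14:45, 16:00-17:45 (add 3h to convert from UTC-3).
Aarav in UTC: 08:15-08:45, 09:30-10:00, 10:15-11:45 (add 3h to convert from UTC-3).
Quinn in UTC: 08:45-13:30, 13:45-15:15, 16:15-17:45 (add 7h to convert from UTC-7).
Jonas in UTC: 08:30-13:00, 15:00-15:30, 15:45-18:00 (add 1h to convert from UTC-1).
Vanya in UTC: 08:00-11:45 (add 7h to convert from UTC-7).
Oona ∩ Tomás: 11:00-13:45, 14:15-14:45.
Oona ∩ Tomás ∩ Aarav: 11:00-11:45.
Oona ∩ Tomás ∩ Aarav ∩ Quinn: 11:00-11:45.
Oona ∩ Tomás ∩ Aarav ∩ Quinn ∩ Jonas: 11:00-11:45.
Oona ∩ Tomás ∩ Aarav ∩ Quinn ∩ Jonas ∩ Vanya: 11:00-11:45.
Those are the intersection windows.
The first common window of at least 30 minutes is 11:00-11:45, so the earliest start is 11:00.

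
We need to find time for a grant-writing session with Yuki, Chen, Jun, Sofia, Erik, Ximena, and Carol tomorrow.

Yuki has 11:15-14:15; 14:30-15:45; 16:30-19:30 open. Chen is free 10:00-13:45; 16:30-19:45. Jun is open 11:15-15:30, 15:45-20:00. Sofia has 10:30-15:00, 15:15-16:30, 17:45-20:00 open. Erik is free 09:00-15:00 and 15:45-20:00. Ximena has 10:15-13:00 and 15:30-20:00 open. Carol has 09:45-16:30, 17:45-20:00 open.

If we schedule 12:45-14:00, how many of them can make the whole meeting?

5

Yuki, Jun, Sofia, Erik, and Carol can make the full 12:45-14:00 slot — that's 5.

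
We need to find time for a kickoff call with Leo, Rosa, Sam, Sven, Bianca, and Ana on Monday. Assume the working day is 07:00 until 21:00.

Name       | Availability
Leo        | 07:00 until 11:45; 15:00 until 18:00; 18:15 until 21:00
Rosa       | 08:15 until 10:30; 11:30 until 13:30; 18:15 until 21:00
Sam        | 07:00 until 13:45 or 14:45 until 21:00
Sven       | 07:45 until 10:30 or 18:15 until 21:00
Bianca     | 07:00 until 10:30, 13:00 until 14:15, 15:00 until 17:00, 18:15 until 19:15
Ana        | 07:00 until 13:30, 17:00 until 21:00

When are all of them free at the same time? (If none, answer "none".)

08:15-10:30, 18:15-19:15

Leo ∩ Rosa: 08:15-10:30, 11:30-11:45, 18:15-21:00.
Leo ∩ Rosa ∩ Sam: 08:15-10:30, 11:30-11:45, 18:15-21:00.
Leo ∩ Rosa ∩ Sam ∩ Sven: 08:15-10:30, 18:15-21:00.
Leo ∩ Rosa ∩ Sam ∩ Sven ∩ Bianca: 08:15-10:30, 18:15-19:15.
Leo ∩ Rosa ∩ Sam ∩ Sven ∩ Bianca ∩ Ana: 08:15-10:30, 18:15-19:15.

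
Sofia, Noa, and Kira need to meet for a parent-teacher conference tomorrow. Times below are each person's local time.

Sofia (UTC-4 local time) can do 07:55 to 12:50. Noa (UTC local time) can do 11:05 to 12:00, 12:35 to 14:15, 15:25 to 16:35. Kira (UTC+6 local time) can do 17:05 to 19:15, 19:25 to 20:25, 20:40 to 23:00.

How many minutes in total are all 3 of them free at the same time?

Sofia in UTC: 11:55-16:50 (add 4h to convert from UTC-4).
Noa in UTC: 11:05-12:00, 12:35-14:15, 15:25-16:35.
Kira in UTC: 11:05-13:15, 13:25-14:25, 14:40-17:00 (subtract 6h to convert from UTC+6).
Sofia ∩ Noa: 11:55-12:00, 12:35-14:15, 15:25-16:35.
Sofia ∩ Noa ∩ Kira: 11:55-12:00, 12:35-13:15, 13:25-14:15, 15:25-16:35.
Summing the common windows: 5 + 40 + 50 + 70 = 165 minutes.

165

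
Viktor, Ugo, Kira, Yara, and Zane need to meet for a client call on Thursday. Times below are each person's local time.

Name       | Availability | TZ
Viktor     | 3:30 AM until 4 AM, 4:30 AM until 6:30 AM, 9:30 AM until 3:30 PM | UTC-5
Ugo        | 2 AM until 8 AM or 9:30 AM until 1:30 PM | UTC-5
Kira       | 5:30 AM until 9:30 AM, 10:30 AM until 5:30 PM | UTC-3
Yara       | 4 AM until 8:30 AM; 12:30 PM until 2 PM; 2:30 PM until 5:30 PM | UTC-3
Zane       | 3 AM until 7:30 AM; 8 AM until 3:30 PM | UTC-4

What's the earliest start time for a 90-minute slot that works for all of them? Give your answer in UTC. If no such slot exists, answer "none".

09:30

Viktor in UTC: 08:30-09:00, 09:30-11:30, 14:30-20:30 (add 5h to convert from UTC-5).
Ugo in UTC: 07:00-13:00, 14:30-18:30 (add 5h to convert from UTC-5).
Kira in UTC: 08:30-12:30, 13:30-20:30 (add 3h to convert from UTC-3).
Yara in UTC: 07:00-11:30, 15:30-17:00, 17:30-20:30 (add 3h to convert from UTC-3).
Zane in UTC: 07:00-11:30, 12:00-19:30 (add 4h to convert from UTC-4).
Viktor ∩ Ugo: 08:30-09:00, 09:30-11:30, 14:30-18:30.
Viktor ∩ Ugo ∩ Kira: 08:30-09:00, 09:30-11:30, 14:30-18:30.
Viktor ∩ Ugo ∩ Kira ∩ Yara: 08:30-09:00, 09:30-11:30, 15:30-17:00, 17:30-18:30.
Viktor ∩ Ugo ∩ Kira ∩ Yara ∩ Zane: 08:30-09:00, 09:30-11:30, 15:30-17:00, 17:30-18:30.
The first common window of at least 90 minutes is 09:30-11:30, so the earliest start is 09:30.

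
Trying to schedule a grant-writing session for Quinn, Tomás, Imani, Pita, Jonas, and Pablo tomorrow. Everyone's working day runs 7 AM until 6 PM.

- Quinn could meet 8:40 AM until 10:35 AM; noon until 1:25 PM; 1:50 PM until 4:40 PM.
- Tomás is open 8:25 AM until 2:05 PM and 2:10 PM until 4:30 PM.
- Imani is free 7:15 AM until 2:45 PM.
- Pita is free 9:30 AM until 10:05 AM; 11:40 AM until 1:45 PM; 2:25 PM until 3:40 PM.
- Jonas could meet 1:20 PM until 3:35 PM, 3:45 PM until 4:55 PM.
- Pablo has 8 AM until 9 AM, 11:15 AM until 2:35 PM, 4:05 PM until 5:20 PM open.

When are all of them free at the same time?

Quinn ∩ Tomás: 08:40-10:35, 12:00-13:25, 13:50-14:05, 14:10-16:30.
Quinn ∩ Tomás ∩ Imani: 08:40-10:35, 12:00-13:25, 13:50-14:05, 14:10-14:45.
Quinn ∩ Tomás ∩ Imani ∩ Pita: 09:30-10:05, 12:00-13:25, 14:25-14:45.
Quinn ∩ Tomás ∩ Imani ∩ Pita ∩ Jonas: 13:20-13:25, 14:25-14:45.
Quinn ∩ Tomás ∩ Imani ∩ Pita ∩ Jonas ∩ Pablo: 13:20-13:25, 14:25-14:35.

13:20-13:25, 14:25-14:35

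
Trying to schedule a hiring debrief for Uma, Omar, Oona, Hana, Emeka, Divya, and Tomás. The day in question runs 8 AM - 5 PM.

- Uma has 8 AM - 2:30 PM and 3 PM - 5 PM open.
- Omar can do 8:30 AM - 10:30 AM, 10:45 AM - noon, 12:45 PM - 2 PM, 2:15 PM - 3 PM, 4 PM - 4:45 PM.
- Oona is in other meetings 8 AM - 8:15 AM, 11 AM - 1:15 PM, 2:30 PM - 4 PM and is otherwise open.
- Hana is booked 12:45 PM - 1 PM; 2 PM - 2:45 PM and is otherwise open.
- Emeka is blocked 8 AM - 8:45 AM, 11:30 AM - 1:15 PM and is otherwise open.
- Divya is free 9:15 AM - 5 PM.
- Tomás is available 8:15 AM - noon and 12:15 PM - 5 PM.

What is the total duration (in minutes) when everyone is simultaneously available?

Uma free: 08:00-14:30, 15:00-17:00.
Omar free: 08:30-10:30, 10:45-12:00, 12:45-14:00, 14:15-15:00, 16:00-16:45.
Oona free: 08:15-11:00, 13:15-14:30, 16:00-17:00 (invert busy blocks within the working day).
Hana free: 08:00-12:45, 13:00-14:00, 14:45-17:00 (invert busy blocks within the working day).
Emeka free: 08:45-11:30, 13:15-17:00 (invert busy blocks within the working day).
Divya free: 09:15-17:00.
Tomás free: 08:15-12:00, 12:15-17:00.
Uma ∩ Omar: 08:30-10:30, 10:45-12:00, 12:45-14:00, 14:15-14:30, 16:00-16:45.
Uma ∩ Omar ∩ Oona: 08:30-10:30, 10:45-11:00, 13:15-14:00, 14:15-14:30, 16:00-16:45.
Uma ∩ Omar ∩ Oona ∩ Hana: 08:30-10:30, 10:45-11:00, 13:15-14:00, 16:00-16:45.
Uma ∩ Omar ∩ Oona ∩ Hana ∩ Emeka: 08:45-10:30, 10:45-11:00, 13:15-14:00, 16:00-16:45.
Uma ∩ Omar ∩ Oona ∩ Hana ∩ Emeka ∩ Divya: 09:15-10:30, 10:45-11:00, 13:15-14:00, 16:00-16:45.
Uma ∩ Omar ∩ Oona ∩ Hana ∩ Emeka ∩ Divya ∩ Tomás: 09:15-10:30, 10:45-11:00, 13:15-14:00, 16:00-16:45.
So the common availability across everyone is 09:15-10:30, 10:45-11:00, 13:15-14:00, 16:00-16:45.
Summing the common windows: 75 + 15 + 45 + 45 = 180 minutes.

180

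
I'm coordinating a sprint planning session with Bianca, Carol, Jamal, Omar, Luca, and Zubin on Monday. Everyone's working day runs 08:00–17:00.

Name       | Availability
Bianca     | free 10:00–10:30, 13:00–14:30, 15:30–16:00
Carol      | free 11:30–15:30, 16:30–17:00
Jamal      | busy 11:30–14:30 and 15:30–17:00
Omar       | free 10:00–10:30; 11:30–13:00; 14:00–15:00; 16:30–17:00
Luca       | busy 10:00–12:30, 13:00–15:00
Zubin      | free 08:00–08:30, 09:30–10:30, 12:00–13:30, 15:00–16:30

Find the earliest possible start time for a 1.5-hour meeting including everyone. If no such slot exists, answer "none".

Bianca free: 10:00-10:30, 13:00-14:30, 15:30-16:00.
Carol free: 11:30-15:30, 16:30-17:00.
Jamal free: 08:00-11:30, 14:30-15:30 (invert busy blocks within the working day).
Omar free: 10:00-10:30, 11:30-13:00, 14:00-15:00, 16:30-17:00.
Luca free: 08:00-10:00, 12:30-13:00, 15:00-17:00 (invert busy blocks within the working day).
Zubin free: 08:00-08:30, 09:30-10:30, 12:00-13:30, 15:00-16:30.
Bianca ∩ Carol: 13:00-14:30.
Bianca ∩ Carol ∩ Jamal: ∅.
Bianca ∩ Carol ∩ Jamal ∩ Omar: ∅.
Bianca ∩ Carol ∩ Jamal ∩ Omar ∩ Luca: ∅.
Bianca ∩ Carol ∩ Jamal ∩ Omar ∩ Luca ∩ Zubin: ∅.
There is no time when everyone is free.
No common window is at least 90 minutes long.

none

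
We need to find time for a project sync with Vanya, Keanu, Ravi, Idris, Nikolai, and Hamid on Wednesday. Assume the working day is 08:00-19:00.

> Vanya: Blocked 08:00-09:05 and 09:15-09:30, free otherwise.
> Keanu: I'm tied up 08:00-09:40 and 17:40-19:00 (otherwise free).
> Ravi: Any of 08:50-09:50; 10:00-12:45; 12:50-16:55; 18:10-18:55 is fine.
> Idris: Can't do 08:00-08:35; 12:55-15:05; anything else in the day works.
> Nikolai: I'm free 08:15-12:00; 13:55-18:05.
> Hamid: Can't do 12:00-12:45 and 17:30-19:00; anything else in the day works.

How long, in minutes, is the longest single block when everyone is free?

Vanya free: 09:05-09:15, 09:30-19:00 (invert busy blocks within the working day).
Keanu free: 09:40-17:40 (invert busy blocks within the working day).
Ravi free: 08:50-09:50, 10:00-12:45, 12:50-16:55, 18:10-18:55.
Idris free: 08:35-12:55, 15:05-19:00 (invert busy blocks within the working day).
Nikolai free: 08:15-12:00, 13:55-18:05.
Hamid free: 08:00-12:00, 12:45-17:30 (invert busy blocks within the working day).
Vanya ∩ Keanu: 09:40-17:40.
Vanya ∩ Keanu ∩ Ravi: 09:40-09:50, 10:00-12:45, 12:50-16:55.
Vanya ∩ Keanu ∩ Ravi ∩ Idris: 09:40-09:50, 10:00-12:45, 12:50-12:55, 15:05-16:55.
Vanya ∩ Keanu ∩ Ravi ∩ Idris ∩ Nikolai: 09:40-09:50, 10:00-12:00, 15:05-16:55.
Vanya ∩ Keanu ∩ Ravi ∩ Idris ∩ Nikolai ∩ Hamid: 09:40-09:50, 10:00-12:00, 15:05-16:55.
The longest is 10:00-12:00 at 120 minutes.

120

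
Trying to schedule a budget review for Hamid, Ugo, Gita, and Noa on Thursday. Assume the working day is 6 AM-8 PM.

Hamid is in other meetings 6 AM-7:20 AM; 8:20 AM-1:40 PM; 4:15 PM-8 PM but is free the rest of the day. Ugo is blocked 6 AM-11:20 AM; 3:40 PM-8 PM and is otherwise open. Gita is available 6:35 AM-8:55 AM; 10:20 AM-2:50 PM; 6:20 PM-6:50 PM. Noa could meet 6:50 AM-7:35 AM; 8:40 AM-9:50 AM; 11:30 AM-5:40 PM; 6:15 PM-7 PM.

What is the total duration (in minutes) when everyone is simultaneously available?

Hamid free: 07:20-08:20, 13:40-16:15 (invert busy blocks within the working day).
Ugo free: 11:20-15:40 (invert busy blocks within the working day).
Gita free: 06:35-08:55, 10:20-14:50, 18:20-18:50.
Noa free: 06:50-07:35, 08:40-09:50, 11:30-17:40, 18:15-19:00.
Hamid ∩ Ugo: 13:40-15:40.
Hamid ∩ Ugo ∩ Gita: 13:40-14:50.
Hamid ∩ Ugo ∩ Gita ∩ Noa: 13:40-14:50.
That's a single block of 70 minutes.

70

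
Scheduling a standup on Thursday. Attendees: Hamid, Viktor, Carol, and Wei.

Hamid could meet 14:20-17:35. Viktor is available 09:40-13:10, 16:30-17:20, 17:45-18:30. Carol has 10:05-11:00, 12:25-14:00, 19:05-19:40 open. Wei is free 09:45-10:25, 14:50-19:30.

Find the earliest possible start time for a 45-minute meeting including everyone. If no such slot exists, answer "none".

none

Hamid ∩ Viktor: 16:30-17:20.
Hamid ∩ Viktor ∩ Carol: ∅.
Hamid ∩ Viktor ∩ Carol ∩ Wei: ∅.
There is no time when everyone is free.
No common window is at least 45 minutes long.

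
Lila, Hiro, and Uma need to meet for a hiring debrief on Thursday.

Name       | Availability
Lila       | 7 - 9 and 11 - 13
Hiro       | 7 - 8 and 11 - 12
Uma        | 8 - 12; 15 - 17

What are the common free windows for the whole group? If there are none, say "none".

11:00-12:00

Lila ∩ Hiro: 07:00-08:00, 11:00-12:00.
Lila ∩ Hiro ∩ Uma: 11:00-12:00.
So the common availability across everyone is 11:00-12:00.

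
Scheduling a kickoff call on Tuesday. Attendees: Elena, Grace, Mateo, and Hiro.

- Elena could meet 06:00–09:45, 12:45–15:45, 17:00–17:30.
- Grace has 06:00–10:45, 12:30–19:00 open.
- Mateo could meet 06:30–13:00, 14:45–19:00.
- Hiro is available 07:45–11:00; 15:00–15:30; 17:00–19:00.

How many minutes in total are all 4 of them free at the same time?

180

Elena ∩ Grace: 06:00-09:45, 12:45-15:45, 17:00-17:30.
Elena ∩ Grace ∩ Mateo: 06:30-09:45, 12:45-13:00, 14:45-15:45, 17:00-17:30.
Elena ∩ Grace ∩ Mateo ∩ Hiro: 07:45-09:45, 15:00-15:30, 17:00-17:30.
Summing the common windows: 120 + 30 + 30 = 180 minutes.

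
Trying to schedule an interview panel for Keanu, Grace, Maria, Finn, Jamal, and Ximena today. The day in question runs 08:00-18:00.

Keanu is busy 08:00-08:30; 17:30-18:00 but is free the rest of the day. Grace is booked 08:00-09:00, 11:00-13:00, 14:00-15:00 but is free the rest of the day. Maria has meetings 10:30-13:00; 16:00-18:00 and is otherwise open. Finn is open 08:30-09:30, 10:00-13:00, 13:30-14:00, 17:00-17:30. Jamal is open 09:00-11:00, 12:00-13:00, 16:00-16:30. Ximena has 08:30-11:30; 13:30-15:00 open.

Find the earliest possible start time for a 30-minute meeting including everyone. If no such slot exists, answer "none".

Keanu free: 08:30-17:30 (invert busy blocks within the working day).
Grace free: 09:00-11:00, 13:00-14:00, 15:00-18:00 (invert busy blocks within the working day).
Maria free: 08:00-10:30, 13:00-16:00 (invert busy blocks within the working day).
Finn free: 08:30-09:30, 10:00-13:00, 13:30-14:00, 17:00-17:30.
Jamal free: 09:00-11:00, 12:00-13:00, 16:00-16:30.
Ximena free: 08:30-11:30, 13:30-15:00.
Keanu ∩ Grace: 09:00-11:00, 13:00-14:00, 15:00-17:30.
Keanu ∩ Grace ∩ Maria: 09:00-10:30, 13:00-14:00, 15:00-16:00.
Keanu ∩ Grace ∩ Maria ∩ Finn: 09:00-09:30, 10:00-10:30, 13:30-14:00.
Keanu ∩ Grace ∩ Maria ∩ Finn ∩ Jamal: 09:00-09:30, 10:00-10:30.
Keanu ∩ Grace ∩ Maria ∩ Finn ∩ Jamal ∩ Ximena: 09:00-09:30, 10:00-10:30.
The first common window of at least 30 minutes is 09:00-09:30, so the earliest start is 09:00.

09:00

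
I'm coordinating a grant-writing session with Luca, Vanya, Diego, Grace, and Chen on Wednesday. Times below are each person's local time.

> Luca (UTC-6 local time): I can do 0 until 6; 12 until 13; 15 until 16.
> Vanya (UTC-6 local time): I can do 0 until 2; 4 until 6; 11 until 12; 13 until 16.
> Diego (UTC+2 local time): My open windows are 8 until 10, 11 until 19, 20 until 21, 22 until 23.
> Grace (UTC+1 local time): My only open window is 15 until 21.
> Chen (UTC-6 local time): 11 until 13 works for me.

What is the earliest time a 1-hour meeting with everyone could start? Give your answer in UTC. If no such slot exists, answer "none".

none

Luca in UTC: 06:00-12:00, 18:00-19:00, 21:00-22:00 (add 6h to convert from UTC-6).
Vanya in UTC: 06:00-08:00, 10:00-12:00, 17:00-18:00, 19:00-22:00 (add 6h to convert from UTC-6).
Diego in UTC: 06:00-08:00, 09:00-17:00, 18:00-19:00, 20:00-21:00 (subtract 2h to convert from UTC+2).
Grace in UTC: 14:00-20:00 (subtract 1h to convert from UTC+1).
Chen in UTC: 17:00-19:00 (add 6h to convert from UTC-6).
Luca ∩ Vanya: 06:00-08:00, 10:00-12:00, 21:00-22:00.
Luca ∩ Vanya ∩ Diego: 06:00-08:00, 10:00-12:00.
Luca ∩ Vanya ∩ Diego ∩ Grace: ∅.
Luca ∩ Vanya ∩ Diego ∩ Grace ∩ Chen: ∅.
There is no time when everyone is free.
No common window is at least 60 minutes long.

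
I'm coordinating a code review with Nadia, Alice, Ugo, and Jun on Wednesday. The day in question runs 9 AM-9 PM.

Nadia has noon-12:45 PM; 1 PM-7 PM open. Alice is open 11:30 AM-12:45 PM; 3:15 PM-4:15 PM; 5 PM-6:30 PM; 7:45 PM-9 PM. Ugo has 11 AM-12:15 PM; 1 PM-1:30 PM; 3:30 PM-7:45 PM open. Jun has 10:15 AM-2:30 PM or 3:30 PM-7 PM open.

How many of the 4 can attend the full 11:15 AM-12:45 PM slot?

Jun can make the full 11:15-12:45 slot — that's 1.

1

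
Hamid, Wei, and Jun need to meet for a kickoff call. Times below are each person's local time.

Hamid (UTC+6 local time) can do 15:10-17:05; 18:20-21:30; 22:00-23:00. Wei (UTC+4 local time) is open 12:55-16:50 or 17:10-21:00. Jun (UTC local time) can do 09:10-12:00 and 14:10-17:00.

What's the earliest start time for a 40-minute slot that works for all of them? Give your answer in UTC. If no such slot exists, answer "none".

09:10

Hamid in UTC: 09:10-11:05, 12:20-15:30, 16:00-17:00 (subtract 6h to convert from UTC+6).
Wei in UTC: 08:55-12:50, 13:10-17:00 (subtract 4h to convert from UTC+4).
Jun in UTC: 09:10-12:00, 14:10-17:00.
Hamid ∩ Wei: 09:10-11:05, 12:20-12:50, 13:10-15:30, 16:00-17:00.
Hamid ∩ Wei ∩ Jun: 09:10-11:05, 14:10-15:30, 16:00-17:00.
The first common window of at least 40 minutes is 09:10-11:05, so the earliest start is 09:10.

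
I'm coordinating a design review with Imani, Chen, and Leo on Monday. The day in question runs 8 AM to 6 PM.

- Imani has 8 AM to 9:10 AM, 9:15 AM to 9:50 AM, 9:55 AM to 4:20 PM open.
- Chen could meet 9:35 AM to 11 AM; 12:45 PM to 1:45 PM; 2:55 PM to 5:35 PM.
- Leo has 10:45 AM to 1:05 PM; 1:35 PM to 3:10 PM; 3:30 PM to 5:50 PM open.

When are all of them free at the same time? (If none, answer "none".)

10:45-11:00, 12:45-13:05, 13:35-13:45, 14:55-15:10, 15:30-16:20

Imani ∩ Chen: 09:35-09:50, 09:55-11:00, 12:45-13:45, 14:55-16:20.
Imani ∩ Chen ∩ Leo: 10:45-11:00, 12:45-13:05, 13:35-13:45, 14:55-15:10, 15:30-16:20.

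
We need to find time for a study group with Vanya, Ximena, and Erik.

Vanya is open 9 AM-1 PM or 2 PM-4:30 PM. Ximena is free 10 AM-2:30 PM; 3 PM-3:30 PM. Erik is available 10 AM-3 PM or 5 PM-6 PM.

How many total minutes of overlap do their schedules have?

210

Vanya ∩ Ximena: 10:00-13:00, 14:00-14:30, 15:00-15:30.
Vanya ∩ Ximena ∩ Erik: 10:00-13:00, 14:00-14:30.
Summing the common windows: 180 + 30 = 210 minutes.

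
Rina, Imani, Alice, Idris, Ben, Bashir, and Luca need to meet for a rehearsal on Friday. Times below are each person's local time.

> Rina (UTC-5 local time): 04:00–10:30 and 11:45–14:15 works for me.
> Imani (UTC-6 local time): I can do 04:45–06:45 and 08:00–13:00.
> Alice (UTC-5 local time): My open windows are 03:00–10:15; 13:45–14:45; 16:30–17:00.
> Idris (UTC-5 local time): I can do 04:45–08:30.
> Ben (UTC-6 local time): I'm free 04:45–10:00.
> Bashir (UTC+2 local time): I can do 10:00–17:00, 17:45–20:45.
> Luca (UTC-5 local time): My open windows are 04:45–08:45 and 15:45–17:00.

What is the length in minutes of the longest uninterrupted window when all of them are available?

120

Rina in UTC: 09:00-15:30, 16:45-19:15 (add 5h to convert from UTC-5).
Imani in UTC: 10:45-12:45, 14:00-19:00 (add 6h to convert from UTC-6).
Alice in UTC: 08:00-15:15, 18:45-19:45, 21:30-22:00 (add 5h to convert from UTC-5).
Idris in UTC: 09:45-13:30 (add 5h to convert from UTC-5).
Ben in UTC: 10:45-16:00 (add 6h to convert from UTC-6).
Bashir in UTC: 08:00-15:00, 15:45-18:45 (subtract 2h to convert from UTC+2).
Luca in UTC: 09:45-13:45, 20:45-22:00 (add 5h to convert from UTC-5).
Rina ∩ Imani: 10:45-12:45, 14:00-15:30, 16:45-19:00.
Rina ∩ Imani ∩ Alice: 10:45-12:45, 14:00-15:15, 18:45-19:00.
Rina ∩ Imani ∩ Alice ∩ Idris: 10:45-12:45.
Rina ∩ Imani ∩ Alice ∩ Idris ∩ Ben: 10:45-12:45.
Rina ∩ Imani ∩ Alice ∩ Idris ∩ Ben ∩ Bashir: 10:45-12:45.
Rina ∩ Imani ∩ Alice ∩ Idris ∩ Ben ∩ Bashir ∩ Luca: 10:45-12:45.
The longest is 10:45-12:45 at 120 minutes.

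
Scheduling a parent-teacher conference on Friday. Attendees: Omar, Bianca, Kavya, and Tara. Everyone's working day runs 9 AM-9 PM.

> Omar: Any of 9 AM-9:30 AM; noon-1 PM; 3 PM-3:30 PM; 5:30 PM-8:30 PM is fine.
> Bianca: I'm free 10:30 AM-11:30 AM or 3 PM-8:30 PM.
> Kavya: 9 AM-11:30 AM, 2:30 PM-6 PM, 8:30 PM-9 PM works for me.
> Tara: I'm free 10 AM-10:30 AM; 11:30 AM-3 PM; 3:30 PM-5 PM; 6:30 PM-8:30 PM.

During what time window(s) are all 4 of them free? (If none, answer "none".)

none

Omar ∩ Bianca: 15:00-15:30, 17:30-20:30.
Omar ∩ Bianca ∩ Kavya: 15:00-15:30, 17:30-18:00.
Omar ∩ Bianca ∩ Kavya ∩ Tara: ∅.
There is no time when everyone is free.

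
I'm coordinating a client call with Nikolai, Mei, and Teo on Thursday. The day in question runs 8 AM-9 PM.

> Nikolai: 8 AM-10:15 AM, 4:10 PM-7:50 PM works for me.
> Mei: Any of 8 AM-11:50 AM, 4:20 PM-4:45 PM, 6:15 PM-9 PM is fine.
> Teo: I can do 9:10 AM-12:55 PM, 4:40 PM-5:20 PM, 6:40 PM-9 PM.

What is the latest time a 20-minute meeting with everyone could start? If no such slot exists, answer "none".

19:30

Nikolai ∩ Mei: 08:00-10:15, 16:20-16:45, 18:15-19:50.
Nikolai ∩ Mei ∩ Teo: 09:10-10:15, 16:40-16:45, 18:40-19:50.
The last common window of at least 20 minutes is 18:40-19:50; a 20-minute meeting can start as late as 19:30 and still end by 19:50.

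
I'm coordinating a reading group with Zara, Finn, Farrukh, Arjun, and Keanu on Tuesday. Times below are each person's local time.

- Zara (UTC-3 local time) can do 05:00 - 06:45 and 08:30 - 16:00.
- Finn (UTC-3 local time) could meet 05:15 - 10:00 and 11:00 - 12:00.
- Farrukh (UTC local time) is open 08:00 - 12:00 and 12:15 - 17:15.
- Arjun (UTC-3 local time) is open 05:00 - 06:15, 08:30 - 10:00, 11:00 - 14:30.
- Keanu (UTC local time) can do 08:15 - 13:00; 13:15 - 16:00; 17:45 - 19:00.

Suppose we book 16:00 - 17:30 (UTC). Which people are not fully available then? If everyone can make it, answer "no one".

Zara in UTC: 08:00-09:45, 11:30-19:00 (add 3h to convert from UTC-3).
Finn in UTC: 08:15-13:00, 14:00-15:00 (add 3h to convert from UTC-3).
Farrukh in UTC: 08:00-12:00, 12:15-17:15.
Arjun in UTC: 08:00-09:15, 11:30-13:00, 14:00-17:30 (add 3h to convert from UTC-3).
Keanu in UTC: 08:15-13:00, 13:15-16:00, 17:45-19:00.
Zara: free for 16:00-17:30. Finn: not fully free for 16:00-17:30. Farrukh: not fully free for 16:00-17:30. Arjun: free for 16:00-17:30. Keanu: not fully free for 16:00-17:30.

Farrukh, Finn, Keanu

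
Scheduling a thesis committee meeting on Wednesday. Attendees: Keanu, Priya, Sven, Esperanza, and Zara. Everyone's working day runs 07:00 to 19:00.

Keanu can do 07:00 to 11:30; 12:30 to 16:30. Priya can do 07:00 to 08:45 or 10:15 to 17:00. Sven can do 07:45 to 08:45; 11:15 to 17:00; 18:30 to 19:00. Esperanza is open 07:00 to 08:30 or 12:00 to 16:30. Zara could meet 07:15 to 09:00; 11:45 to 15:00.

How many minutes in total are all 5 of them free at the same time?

195

Keanu ∩ Priya: 07:00-08:45, 10:15-11:30, 12:30-16:30.
Keanu ∩ Priya ∩ Sven: 07:45-08:45, 11:15-11:30, 12:30-16:30.
Keanu ∩ Priya ∩ Sven ∩ Esperanza: 07:45-08:30, 12:30-16:30.
Keanu ∩ Priya ∩ Sven ∩ Esperanza ∩ Zara: 07:45-08:30, 12:30-15:00.
Those are the intersection windows.
Summing the common windows: 45 + 150 = 195 minutes.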